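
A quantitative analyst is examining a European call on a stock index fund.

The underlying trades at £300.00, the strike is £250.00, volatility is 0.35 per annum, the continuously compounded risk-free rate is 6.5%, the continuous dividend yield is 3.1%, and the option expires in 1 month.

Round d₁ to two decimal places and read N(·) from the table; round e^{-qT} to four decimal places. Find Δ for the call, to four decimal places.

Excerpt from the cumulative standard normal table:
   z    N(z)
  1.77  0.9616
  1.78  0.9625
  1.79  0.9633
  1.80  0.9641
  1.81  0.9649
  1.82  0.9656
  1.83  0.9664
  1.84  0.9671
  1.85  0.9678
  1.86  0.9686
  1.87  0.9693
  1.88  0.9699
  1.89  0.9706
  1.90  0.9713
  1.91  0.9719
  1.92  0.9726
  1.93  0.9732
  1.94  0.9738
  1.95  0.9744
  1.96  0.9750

T = 0.08333;  σ√T = 0.1010
d₁ = [ln(300/250) + (0.065 − 0.031 + 0.35²/2)·0.08333] / 0.1010 = [0.1823 + 0.0079] / 0.1010 = 1.8831 which rounds to 1.88
N(d₁) = N(1.88) = 0.9699
Δ_call = exp(−qT)·N(d₁) = 0.9974·0.9699 = 0.9674

0.9674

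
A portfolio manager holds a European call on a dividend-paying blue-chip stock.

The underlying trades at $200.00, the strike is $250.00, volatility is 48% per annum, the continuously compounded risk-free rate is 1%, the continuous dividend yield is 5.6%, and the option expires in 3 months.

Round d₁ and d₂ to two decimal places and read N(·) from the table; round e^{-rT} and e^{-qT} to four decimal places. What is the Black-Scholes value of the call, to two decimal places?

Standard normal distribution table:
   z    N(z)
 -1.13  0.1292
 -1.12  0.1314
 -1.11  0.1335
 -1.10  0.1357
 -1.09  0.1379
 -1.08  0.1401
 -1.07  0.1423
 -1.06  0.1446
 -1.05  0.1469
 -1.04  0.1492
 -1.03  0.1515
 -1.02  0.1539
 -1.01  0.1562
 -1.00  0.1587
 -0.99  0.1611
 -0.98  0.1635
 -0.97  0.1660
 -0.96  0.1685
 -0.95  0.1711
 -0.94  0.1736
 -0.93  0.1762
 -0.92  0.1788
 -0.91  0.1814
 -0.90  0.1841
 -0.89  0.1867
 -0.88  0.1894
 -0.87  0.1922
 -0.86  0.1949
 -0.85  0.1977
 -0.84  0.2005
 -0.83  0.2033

$4.60

σ√T = 0.48 × 0.5000 = 0.2400
d₁ = [ln(200/250) + (0.01 − 0.056 + 0.48²/2)·0.25] / 0.2400 = [-0.2231 + 0.0173] / 0.2400 = -0.8577 which rounds to -0.86
d₂ = d₁ − σ√T = -0.8577 − 0.2400 = -1.0977 which rounds to -1.10
e^(−qT) = e^(−0.056·0.25) = 0.9861;  e^(−rT) = e^(−0.01·0.25) = 0.9975
N(d₁) = N(-0.86) = 0.1949;  N(d₂) = N(-1.10) = 0.1357
C = 200·0.9861·0.1949 − 250·0.9975·0.1357 = 38.4382 − 33.8402 = 4.5980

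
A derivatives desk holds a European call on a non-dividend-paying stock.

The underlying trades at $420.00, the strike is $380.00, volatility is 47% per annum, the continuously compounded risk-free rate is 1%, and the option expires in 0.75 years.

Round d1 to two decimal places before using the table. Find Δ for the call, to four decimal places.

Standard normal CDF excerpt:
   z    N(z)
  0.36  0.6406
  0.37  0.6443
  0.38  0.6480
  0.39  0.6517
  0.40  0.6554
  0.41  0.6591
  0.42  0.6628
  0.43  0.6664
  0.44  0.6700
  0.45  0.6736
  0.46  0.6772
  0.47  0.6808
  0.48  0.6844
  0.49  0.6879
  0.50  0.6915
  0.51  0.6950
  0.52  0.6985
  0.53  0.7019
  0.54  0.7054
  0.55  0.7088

T = 0.75;  σ√T = 0.4070
d₁ = [ln(420/380) + (0.01 + 0.47²/2)·0.75] / 0.4070 = [0.1001 + 0.0903] / 0.4070 = 0.4678 ⇒ 0.47
N(d₁) = N(0.47) = 0.6808
Δ_call = N(d₁) = 0.6808

0.6808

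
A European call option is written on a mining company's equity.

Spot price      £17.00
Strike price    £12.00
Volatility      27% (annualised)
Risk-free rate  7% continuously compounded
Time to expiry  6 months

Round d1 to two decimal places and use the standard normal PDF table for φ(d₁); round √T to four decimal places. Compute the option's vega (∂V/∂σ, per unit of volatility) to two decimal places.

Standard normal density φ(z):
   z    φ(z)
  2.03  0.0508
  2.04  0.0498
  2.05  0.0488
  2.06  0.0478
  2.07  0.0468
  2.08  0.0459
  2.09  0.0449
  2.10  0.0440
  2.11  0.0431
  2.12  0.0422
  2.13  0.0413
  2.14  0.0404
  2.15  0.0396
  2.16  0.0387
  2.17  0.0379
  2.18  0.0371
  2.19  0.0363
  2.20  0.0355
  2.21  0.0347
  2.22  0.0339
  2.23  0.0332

0.53

σ√T = 0.27 × 0.7071 = 0.1909
d₁ = [ln(17/12) + (0.07 + 0.27²/2)·0.5] / 0.1909 = [0.3483 + 0.0532] / 0.1909 = 2.1032 ⇒ 2.10
√T = √0.5 = 0.7071
φ(d₁) = φ(2.10) = 0.0440
vega = S·φ(d₁)·√T = 17·0.0440·0.7071 = 0.5289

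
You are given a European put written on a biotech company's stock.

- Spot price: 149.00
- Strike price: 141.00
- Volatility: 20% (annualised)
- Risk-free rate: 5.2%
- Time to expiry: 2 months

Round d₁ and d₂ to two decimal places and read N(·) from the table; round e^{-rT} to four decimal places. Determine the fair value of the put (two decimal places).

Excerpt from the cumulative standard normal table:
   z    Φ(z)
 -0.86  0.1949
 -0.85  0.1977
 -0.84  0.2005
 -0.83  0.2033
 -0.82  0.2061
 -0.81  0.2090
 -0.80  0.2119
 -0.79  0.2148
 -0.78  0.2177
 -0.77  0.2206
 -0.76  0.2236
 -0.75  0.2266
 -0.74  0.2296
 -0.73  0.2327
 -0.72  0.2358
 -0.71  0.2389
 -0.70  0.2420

T = 0.1667;  σ√T = 0.0816
d₁ = [ln(149/141) + (0.052 + 0.2²/2)·0.1667] / 0.0816 = [0.0552 + 0.0120] / 0.0816 = 0.8229 ≈ 0.82
d₂ = d₁ − σ√T = 0.8229 − 0.0816 = 0.7412 ≈ 0.74
exp(−rT) = exp(−0.052·0.1667) = 0.9914
N(−d₂) = N(-0.74) = 0.2296;  N(−d₁) = N(-0.82) = 0.2061
P = 141·0.9914·0.2296 − 149·0.2061 = 32.0952 − 30.7089 = 1.3863

1.39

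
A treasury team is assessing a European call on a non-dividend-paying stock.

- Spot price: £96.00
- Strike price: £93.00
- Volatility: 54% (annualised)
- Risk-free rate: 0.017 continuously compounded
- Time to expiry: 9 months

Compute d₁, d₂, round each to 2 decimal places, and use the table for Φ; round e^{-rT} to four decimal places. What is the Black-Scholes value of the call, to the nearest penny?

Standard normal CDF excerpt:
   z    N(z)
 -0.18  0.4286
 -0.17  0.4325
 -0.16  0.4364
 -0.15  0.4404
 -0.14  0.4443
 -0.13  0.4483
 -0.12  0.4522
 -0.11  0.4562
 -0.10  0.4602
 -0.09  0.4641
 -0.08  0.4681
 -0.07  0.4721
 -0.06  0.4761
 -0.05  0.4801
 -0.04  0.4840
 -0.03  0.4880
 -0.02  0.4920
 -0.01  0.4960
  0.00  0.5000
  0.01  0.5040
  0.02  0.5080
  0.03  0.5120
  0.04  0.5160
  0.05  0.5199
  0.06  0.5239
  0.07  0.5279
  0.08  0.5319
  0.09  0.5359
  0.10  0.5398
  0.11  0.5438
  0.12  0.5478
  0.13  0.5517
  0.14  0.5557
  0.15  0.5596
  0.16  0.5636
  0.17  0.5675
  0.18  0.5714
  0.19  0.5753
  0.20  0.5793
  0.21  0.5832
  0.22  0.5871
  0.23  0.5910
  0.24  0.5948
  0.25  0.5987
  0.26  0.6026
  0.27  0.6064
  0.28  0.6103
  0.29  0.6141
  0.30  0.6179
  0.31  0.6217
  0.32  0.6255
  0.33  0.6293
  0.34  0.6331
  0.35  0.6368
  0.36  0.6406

£19.62

T = 0.75;  σ√T = 0.4677
d₁ = [ln(96/93) + (0.017 + 0.54²/2)·0.75] / 0.4677 = [0.0317 + 0.1221] / 0.4677 = 0.3290 which rounds to 0.33
d₂ = d₁ − σ√T = 0.3290 − 0.4677 = -0.1387 which rounds to -0.14
e^(−rT) = e^(−0.017·0.75) = 0.9873
N(d₁) = N(0.33) = 0.6293;  N(d₂) = N(-0.14) = 0.4443
C = 96·0.6293 − 93·0.9873·0.4443 = 60.4128 − 40.7951 = 19.6177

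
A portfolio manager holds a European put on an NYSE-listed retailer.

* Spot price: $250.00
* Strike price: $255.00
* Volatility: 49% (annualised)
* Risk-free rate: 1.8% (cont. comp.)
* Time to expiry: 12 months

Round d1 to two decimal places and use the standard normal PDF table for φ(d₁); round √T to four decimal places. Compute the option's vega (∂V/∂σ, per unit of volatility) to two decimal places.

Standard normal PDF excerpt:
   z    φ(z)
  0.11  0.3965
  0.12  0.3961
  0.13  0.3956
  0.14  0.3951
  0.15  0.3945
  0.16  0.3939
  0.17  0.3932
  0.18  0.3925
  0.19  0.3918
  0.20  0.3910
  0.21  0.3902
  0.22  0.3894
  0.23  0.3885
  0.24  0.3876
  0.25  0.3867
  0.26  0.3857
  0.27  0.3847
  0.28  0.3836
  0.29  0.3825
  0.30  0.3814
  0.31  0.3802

T = 1;  σ√T = 0.4900
d₁ = [ln(250/255) + (0.018 + ½·0.49²)·1] / (σ√T) = (-0.0198 + 0.1380) / 0.4900 = 0.2413 ≈ 0.24
√T = √1 = 1.0000
φ(d₁) = φ(0.24) = 0.3876
vega = S·φ(d₁)·√T = 250·0.3876·1.0000 = 96.9000
(Vega is the same for a European call and put with the same parameters.)

96.90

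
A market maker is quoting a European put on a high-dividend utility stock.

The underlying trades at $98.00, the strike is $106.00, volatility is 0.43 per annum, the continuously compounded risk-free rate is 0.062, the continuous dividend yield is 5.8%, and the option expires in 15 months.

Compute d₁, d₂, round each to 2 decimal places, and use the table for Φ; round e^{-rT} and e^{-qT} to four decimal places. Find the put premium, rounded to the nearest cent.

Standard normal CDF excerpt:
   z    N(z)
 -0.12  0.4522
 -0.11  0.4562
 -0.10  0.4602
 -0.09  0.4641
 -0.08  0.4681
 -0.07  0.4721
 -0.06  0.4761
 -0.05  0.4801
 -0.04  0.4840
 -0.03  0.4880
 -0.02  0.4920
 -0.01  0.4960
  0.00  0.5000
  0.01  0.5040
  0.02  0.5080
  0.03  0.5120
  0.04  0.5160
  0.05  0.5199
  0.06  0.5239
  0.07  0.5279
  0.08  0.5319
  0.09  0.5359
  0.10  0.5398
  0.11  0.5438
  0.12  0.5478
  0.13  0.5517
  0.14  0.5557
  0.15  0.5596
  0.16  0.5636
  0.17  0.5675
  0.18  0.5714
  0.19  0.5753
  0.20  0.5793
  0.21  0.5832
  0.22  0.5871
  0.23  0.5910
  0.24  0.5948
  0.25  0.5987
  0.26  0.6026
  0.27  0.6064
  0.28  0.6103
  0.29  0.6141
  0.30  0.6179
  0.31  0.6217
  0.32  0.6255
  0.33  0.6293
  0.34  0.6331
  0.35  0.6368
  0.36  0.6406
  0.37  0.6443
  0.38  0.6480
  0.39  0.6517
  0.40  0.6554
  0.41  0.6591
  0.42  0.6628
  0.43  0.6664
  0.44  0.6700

σ√T = 0.43·√1.25 = 0.4808
d₁ = [ln(98/106) + (0.062 − 0.058 + 0.43²/2)·1.25] / 0.4808 = [-0.0785 + 0.1206] / 0.4808 = 0.0876 which rounds to 0.09
d₂ = d₁ − σ√T = 0.0876 − 0.4808 = -0.3932 which rounds to -0.39
e^(−qT) = e^(−0.058·1.25) = 0.9301;  e^(−rT) = e^(−0.062·1.25) = 0.9254
N(−d₂) = N(0.39) = 0.6517;  N(−d₁) = N(-0.09) = 0.4641
P = 106·0.9254·0.6517 − 98·0.9301·0.4641 = 63.9268 − 42.3026 = 21.6242

$21.62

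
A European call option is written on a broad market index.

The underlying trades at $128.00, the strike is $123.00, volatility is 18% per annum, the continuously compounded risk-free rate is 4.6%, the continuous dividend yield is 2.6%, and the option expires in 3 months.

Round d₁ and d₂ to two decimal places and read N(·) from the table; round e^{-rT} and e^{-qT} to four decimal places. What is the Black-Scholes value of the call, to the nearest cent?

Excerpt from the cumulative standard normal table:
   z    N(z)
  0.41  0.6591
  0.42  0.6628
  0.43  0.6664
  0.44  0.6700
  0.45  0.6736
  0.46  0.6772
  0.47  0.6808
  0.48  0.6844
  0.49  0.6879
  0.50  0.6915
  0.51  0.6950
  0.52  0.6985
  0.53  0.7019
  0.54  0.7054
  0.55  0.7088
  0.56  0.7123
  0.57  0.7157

T = 0.25;  σ√T = 0.0900
d₁ = [ln(128/123) + (0.046 − 0.026 + ½·0.18²)·0.25] / (σ√T) = (0.0398 + 0.0090) / 0.0900 = 0.5433 which rounds to 0.54
d₂ = 0.5433 − 0.0900 = 0.4533 which rounds to 0.45
e^(−qT) = e^(−0.026·0.25) = 0.9935;  e^(−rT) = e^(−0.046·0.25) = 0.9886
N(d₁) = N(0.54) = 0.7054;  N(d₂) = N(0.45) = 0.6736
C = 128·0.9935·0.7054 − 123·0.9886·0.6736 = 89.7043 − 81.9083 = 7.7960

$7.80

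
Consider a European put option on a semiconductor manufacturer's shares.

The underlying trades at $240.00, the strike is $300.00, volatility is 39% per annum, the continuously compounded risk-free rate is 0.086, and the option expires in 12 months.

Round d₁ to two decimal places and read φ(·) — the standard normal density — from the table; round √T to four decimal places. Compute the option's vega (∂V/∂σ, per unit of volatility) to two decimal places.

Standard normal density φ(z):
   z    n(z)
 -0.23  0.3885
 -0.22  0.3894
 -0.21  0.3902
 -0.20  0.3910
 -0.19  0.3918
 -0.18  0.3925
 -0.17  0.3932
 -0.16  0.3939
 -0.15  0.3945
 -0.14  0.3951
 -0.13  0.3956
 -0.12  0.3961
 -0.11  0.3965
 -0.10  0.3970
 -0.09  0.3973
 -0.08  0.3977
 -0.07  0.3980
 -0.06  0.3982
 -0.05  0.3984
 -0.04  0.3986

T = 1;  σ√T = 0.3900
d₁ = [ln(240/300) + (0.086 + 0.39²/2)·1] / 0.3900 = [-0.2231 + 0.1620] / 0.3900 = -0.1567 → -0.16
√T = √1 = 1.0000
φ(d₁) = φ(-0.16) = 0.3939
vega = S·φ(d₁)·√T = 240·0.3939·1.0000 = 94.5360
(The call has the same vega.)

94.54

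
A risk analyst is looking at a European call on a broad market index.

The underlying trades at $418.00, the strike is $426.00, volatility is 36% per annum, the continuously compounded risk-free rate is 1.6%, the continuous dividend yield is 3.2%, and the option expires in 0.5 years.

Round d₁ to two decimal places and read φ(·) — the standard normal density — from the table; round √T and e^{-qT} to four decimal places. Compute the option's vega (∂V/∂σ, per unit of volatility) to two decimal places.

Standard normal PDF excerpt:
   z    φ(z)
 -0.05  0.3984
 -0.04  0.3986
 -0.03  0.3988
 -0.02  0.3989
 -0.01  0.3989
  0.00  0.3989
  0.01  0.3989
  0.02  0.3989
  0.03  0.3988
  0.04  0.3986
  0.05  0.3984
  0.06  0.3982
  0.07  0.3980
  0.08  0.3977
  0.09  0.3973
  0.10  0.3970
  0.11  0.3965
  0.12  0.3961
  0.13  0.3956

116.03

T = 0.5;  σ√T = 0.2546
ln(S/K) + (r − q + σ²/2)T = ln(418/426) + (0.016 − 0.032 + 0.36²/2)·0.5 = -0.0190 + 0.0244 = 0.0054
d₁ = 0.0054 / 0.2546 = 0.0214 ⇒ 0.02
√T = √0.5 = 0.7071
φ(d₁) = φ(0.02) = 0.3989
exp(−qT) = exp(−0.032·0.5) = 0.9841
vega = S·exp(−qT)·φ(d₁)·√T = 418·0.9841·0.3989·0.7071 = 116.0274
(Vega is the same for a European call and put with the same parameters.)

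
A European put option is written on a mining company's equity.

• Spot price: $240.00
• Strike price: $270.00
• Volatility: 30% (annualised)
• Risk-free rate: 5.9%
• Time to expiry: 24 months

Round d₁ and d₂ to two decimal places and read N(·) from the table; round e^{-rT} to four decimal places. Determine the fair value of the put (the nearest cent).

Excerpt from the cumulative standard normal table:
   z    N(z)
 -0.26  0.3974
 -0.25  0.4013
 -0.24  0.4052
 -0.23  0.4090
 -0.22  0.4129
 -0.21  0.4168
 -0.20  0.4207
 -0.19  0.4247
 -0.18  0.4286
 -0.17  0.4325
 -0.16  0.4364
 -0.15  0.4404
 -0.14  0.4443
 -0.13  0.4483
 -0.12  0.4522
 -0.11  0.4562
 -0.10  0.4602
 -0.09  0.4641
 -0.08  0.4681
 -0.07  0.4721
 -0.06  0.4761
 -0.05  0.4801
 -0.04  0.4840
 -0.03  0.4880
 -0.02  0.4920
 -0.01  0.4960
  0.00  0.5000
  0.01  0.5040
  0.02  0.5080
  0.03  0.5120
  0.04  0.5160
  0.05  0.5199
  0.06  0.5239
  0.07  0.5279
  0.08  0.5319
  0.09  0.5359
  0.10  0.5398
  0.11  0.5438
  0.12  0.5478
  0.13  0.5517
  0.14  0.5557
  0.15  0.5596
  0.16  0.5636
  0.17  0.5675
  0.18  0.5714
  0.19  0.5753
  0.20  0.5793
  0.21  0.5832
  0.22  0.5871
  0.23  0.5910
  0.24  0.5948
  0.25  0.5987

$39.91

T = 2;  σ√T = 0.4243
d₁ = [ln(240/270) + (0.059 + 0.3²/2)·2] / 0.4243 = [-0.1178 + 0.2080] / 0.4243 = 0.2126 ⇒ 0.21
d₂ = d₁ − σ√T = 0.2126 − 0.4243 = -0.2116 ⇒ -0.21
exp(−rT) = exp(−0.059·2) = 0.8887
P = 270·0.8887·N(0.21) − 240·N(-0.21) = 270·0.8887·0.5832 − 240·0.4168 = 139.9383 − 100.0320 = 39.9063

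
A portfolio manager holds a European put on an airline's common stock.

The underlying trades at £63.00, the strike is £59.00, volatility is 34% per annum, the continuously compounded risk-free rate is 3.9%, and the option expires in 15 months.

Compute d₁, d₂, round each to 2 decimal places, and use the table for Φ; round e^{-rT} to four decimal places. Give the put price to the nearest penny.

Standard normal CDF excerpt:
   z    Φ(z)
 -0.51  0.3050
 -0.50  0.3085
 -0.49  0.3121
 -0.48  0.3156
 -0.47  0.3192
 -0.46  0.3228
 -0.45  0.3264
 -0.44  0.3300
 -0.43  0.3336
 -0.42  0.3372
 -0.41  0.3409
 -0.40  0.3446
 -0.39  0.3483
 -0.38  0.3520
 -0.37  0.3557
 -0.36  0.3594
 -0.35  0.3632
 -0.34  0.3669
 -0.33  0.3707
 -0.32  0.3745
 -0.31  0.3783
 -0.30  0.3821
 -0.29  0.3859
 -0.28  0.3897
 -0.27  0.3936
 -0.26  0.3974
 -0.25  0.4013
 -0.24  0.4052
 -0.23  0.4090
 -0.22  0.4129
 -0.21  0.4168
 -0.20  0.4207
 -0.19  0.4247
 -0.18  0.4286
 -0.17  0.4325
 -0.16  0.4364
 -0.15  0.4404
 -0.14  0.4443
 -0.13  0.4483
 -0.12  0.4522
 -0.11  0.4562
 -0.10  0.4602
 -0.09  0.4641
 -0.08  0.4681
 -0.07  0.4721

£5.97

σ√T = 0.34 × 1.1180 = 0.3801
d₁ = [ln(63/59) + (0.039 + 0.34²/2)·1.25] / 0.3801 = [0.0656 + 0.1210] / 0.3801 = 0.4909 → 0.49
d₂ = d₁ − σ√T = 0.4909 − 0.3801 = 0.1107 → 0.11
e^(−rT) = e^(−0.039·1.25) = 0.9524
N(−d₂) = N(-0.11) = 0.4562;  N(−d₁) = N(-0.49) = 0.3121
P = 59·0.9524·0.4562 − 63·0.3121 = 25.6346 − 19.6623 = 5.9723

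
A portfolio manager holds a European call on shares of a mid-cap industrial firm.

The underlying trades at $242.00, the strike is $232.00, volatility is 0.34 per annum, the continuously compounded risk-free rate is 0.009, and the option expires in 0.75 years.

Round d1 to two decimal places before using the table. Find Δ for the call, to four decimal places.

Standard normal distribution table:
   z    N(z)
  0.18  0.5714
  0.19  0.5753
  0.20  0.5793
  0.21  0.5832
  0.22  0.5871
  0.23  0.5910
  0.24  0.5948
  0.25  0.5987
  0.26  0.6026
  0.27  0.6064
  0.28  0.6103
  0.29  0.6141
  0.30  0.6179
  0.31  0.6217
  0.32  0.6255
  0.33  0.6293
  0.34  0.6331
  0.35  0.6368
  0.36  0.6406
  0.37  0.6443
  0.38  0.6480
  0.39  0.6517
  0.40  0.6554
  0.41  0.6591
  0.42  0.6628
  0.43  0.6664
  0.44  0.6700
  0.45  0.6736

0.6217

σ√T = 0.34 × 0.8660 = 0.2944
d₁ = [ln(242/232) + (0.009 + ½·0.34²)·0.75] / (σ√T) = (0.0422 + 0.0501) / 0.2944 = 0.3135 which rounds to 0.31
N(d₁) = N(0.31) = 0.6217
Δ_call = N(d₁) = 0.6217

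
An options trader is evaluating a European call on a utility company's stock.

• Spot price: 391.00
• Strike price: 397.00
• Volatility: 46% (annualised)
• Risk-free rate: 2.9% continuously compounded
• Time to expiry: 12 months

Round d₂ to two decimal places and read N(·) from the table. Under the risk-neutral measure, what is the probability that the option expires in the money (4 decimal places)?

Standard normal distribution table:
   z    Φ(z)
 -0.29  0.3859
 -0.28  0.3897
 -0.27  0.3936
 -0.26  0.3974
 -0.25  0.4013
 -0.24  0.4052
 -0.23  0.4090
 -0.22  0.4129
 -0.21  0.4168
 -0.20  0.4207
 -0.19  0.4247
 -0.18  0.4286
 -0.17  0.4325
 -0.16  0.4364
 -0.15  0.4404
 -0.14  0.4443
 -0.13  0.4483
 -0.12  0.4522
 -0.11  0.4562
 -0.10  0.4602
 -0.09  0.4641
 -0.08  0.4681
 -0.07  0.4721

0.4207

σ√T = 0.46 × 1.0000 = 0.4600
d₁ = [ln(391/397) + (0.029 + 0.46²/2)·1] / 0.4600 = [-0.0152 + 0.1348] / 0.4600 = 0.2599 ≈ 0.26
d₂ = d₁ − σ√T = 0.2599 − 0.4600 = -0.2001 ≈ -0.20
Risk-neutral Pr[S_T > K] = N(d₂) = N(-0.20) = 0.4207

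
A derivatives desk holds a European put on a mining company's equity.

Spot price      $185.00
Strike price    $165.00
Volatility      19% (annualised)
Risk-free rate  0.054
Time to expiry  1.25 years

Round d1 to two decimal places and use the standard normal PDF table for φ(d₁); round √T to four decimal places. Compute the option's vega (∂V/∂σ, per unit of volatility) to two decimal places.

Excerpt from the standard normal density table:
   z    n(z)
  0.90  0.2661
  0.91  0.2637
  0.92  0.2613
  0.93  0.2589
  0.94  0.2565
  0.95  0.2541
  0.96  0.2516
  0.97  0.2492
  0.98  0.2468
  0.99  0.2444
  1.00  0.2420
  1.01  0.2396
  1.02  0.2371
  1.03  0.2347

52.04

σ√T = 0.19 × 1.1180 = 0.2124
d₁ = [ln(185/165) + (0.054 + ½·0.19²)·1.25] / (σ√T) = (0.1144 + 0.0901) / 0.2124 = 0.9626 ⇒ 0.96
√T = √1.25 = 1.1180
φ(d₁) = φ(0.96) = 0.2516
vega = S·φ(d₁)·√T = 185·0.2516·1.1180 = 52.0384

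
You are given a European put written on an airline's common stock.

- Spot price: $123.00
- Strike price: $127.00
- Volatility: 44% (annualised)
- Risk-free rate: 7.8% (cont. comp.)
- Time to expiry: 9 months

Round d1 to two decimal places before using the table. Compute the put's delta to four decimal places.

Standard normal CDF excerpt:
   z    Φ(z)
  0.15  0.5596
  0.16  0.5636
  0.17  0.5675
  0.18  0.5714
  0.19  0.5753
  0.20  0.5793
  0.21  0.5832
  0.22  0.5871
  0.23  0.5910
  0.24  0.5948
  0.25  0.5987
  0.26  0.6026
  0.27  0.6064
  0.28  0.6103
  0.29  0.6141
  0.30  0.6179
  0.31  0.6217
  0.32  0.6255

-0.3974

σ√T = 0.44·√0.75 = 0.3811
d₁ = [ln(123/127) + (0.078 + 0.44²/2)·0.75] / 0.3811 = [-0.0320 + 0.1311] / 0.3811 = 0.2601 ≈ 0.26
N(d₁) = N(0.26) = 0.6026
Δ_put = N(d₁) − 1 = 0.6026 − 1 = -0.3974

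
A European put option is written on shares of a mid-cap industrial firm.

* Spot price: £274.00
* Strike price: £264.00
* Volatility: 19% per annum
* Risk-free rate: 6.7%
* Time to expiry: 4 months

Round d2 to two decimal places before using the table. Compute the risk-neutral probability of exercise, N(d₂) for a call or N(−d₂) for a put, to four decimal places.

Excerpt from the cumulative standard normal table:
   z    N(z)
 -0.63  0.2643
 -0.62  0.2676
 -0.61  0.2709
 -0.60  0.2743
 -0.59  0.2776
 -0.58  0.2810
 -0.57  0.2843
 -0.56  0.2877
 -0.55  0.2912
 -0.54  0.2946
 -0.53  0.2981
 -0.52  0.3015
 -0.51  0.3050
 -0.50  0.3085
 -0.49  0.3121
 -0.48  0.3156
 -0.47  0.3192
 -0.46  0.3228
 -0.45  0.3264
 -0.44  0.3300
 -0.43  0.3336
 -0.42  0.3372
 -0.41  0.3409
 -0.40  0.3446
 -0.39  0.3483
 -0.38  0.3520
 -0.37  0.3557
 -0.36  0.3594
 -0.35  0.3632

0.3121

T = 0.3333;  σ√T = 0.1097
d₁ = [ln(274/264) + (0.067 + ½·0.19²)·0.3333] / (σ√T) = (0.0372 + 0.0284) / 0.1097 = 0.5974 ⇒ 0.60
d₂ = 0.5974 − 0.1097 = 0.4877 ⇒ 0.49
Pr(exercise) under Q = N(−d₂) = N(-0.49) = 0.3121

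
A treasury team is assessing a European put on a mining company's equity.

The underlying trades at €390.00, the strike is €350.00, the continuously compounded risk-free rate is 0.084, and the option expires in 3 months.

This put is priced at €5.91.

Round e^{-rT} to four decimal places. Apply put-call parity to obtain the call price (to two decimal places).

€53.19

exp(−rT) = exp(−0.084·0.25) = 0.9792
Put-call parity: C − P = S − K·e^(−rT) = 390 − 350·0.9792 = 390 − 342.7200 = 47.2800
C = P + (C − P) = 5.91 + (47.2800) = 53.1900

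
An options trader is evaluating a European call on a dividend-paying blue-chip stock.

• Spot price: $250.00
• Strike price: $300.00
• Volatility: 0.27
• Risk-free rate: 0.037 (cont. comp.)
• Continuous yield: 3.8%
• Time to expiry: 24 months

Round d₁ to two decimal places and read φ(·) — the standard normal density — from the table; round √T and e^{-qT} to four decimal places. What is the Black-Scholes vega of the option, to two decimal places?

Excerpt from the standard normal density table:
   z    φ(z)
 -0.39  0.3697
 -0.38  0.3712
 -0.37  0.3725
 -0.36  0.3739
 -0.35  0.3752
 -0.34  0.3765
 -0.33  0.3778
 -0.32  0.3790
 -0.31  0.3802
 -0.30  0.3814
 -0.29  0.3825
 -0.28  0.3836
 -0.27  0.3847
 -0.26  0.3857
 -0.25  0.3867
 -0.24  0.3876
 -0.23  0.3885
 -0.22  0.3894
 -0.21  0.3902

σ√T = 0.27 × 1.4142 = 0.3818
d₁ = [ln(250/300) + (0.037 − 0.038 + 0.27²/2)·2] / 0.3818 = [-0.1823 + 0.0709] / 0.3818 = -0.2918 ⇒ -0.29
√T = √2 = 1.4142
φ(d₁) = φ(-0.29) = 0.3825
e^(−qT) = e^(−0.038·2) = 0.9268
vega = S·e^(−qT)·φ(d₁)·√T = 250·0.9268·0.3825·1.4142 = 125.3338
(Vega is the same for a European call and put with the same parameters.)

125.33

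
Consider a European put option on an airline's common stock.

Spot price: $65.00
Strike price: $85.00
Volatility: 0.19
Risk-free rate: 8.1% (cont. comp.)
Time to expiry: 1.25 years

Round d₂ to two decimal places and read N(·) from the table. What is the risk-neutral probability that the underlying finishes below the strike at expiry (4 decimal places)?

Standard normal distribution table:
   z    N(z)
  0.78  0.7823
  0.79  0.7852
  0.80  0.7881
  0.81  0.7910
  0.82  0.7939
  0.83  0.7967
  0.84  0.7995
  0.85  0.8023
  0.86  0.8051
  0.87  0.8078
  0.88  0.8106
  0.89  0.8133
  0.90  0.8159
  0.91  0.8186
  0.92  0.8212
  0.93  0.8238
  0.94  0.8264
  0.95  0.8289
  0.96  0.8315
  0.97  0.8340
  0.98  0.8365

0.8133

T = 1.25;  σ√T = 0.2124
d₁ = [ln(65/85) + (0.081 + ½·0.19²)·1.25] / (σ√T) = (-0.2683 + 0.1238) / 0.2124 = -0.6800 → -0.68
d₂ = -0.6800 − 0.2124 = -0.8924 → -0.89
Risk-neutral Pr[S_T < K] = N(−d₂) = N(0.89) = 0.8133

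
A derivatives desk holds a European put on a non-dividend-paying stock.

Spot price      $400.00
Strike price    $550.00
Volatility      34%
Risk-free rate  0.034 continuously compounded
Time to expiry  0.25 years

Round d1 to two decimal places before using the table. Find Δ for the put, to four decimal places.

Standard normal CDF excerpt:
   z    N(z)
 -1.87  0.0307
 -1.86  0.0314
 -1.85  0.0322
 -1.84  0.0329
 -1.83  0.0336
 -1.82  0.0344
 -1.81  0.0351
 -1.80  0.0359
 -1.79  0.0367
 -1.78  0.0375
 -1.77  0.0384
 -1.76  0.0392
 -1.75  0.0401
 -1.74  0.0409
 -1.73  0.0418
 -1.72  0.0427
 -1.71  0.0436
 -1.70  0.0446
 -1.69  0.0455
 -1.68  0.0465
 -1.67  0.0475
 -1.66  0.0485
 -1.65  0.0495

σ√T = 0.34·√0.25 = 0.1700
d₁ = [ln(400/550) + (0.034 + 0.34²/2)·0.25] / 0.1700 = [-0.3185 + 0.0230] / 0.1700 = -1.7383 → -1.74
N(d₁) = N(-1.74) = 0.0409
Δ_put = N(d₁) − 1 = 0.0409 − 1 = -0.9591

-0.9591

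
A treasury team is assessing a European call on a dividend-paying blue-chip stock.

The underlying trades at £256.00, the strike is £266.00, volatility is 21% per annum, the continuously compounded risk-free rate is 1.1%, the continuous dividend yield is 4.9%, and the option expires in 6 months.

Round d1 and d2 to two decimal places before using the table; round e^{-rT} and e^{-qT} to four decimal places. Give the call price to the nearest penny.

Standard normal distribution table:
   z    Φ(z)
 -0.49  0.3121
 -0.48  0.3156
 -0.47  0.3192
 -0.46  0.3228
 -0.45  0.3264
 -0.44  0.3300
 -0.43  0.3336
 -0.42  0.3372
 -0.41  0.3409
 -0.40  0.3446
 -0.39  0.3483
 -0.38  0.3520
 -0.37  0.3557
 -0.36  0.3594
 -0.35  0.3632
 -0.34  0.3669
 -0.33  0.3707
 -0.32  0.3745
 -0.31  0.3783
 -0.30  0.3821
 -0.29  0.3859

σ√T = 0.21 × 0.7071 = 0.1485
d₁ = [ln(256/266) + (0.011 − 0.049 + ½·0.21²)·0.5] / (σ√T) = (-0.0383 − 0.0080) / 0.1485 = -0.3118 → -0.31
d₂ = -0.3118 − 0.1485 = -0.4603 → -0.46
exp(−qT) = exp(−0.049·0.5) = 0.9758;  exp(−rT) = exp(−0.011·0.5) = 0.9945
N(d₁) = N(-0.31) = 0.3783;  N(d₂) = N(-0.46) = 0.3228
C = 256·0.9758·0.3783 − 266·0.9945·0.3228 = 94.5012 − 85.3925 = 9.1086

£9.11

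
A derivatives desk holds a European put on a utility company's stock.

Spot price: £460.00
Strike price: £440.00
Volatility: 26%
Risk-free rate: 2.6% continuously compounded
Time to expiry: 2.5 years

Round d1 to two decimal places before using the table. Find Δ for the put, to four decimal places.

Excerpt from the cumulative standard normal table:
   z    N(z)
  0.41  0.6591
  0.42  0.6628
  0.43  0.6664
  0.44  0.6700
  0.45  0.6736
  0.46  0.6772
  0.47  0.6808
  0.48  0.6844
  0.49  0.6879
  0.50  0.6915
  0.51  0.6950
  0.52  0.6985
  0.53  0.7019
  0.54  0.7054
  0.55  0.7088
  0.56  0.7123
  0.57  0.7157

T = 2.5;  σ√T = 0.4111
d₁ = [ln(460/440) + (0.026 + ½·0.26²)·2.5] / (σ√T) = (0.0445 + 0.1495) / 0.4111 = 0.4718 → 0.47
N(d₁) = N(0.47) = 0.6808
Δ_put = N(d₁) − 1 = 0.6808 − 1 = -0.3192

-0.3192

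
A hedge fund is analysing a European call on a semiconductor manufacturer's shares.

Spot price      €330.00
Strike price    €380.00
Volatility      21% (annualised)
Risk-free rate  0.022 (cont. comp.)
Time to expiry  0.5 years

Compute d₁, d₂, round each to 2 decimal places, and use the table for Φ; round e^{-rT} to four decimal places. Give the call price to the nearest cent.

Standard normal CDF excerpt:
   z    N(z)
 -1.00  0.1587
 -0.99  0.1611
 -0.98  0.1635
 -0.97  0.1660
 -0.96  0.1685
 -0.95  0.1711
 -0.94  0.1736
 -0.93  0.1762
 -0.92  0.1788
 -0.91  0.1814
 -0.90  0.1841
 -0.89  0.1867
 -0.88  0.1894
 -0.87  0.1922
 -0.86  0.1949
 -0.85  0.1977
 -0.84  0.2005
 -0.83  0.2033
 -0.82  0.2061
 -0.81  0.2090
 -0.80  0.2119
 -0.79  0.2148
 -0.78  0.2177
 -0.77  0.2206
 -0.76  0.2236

σ√T = 0.21 × 0.7071 = 0.1485
ln(S/K) + (r + σ²/2)T = ln(330/380) + (0.022 + 0.21²/2)·0.5 = -0.1411 + 0.0220 = -0.1191
d₁ = -0.1191 / 0.1485 = -0.8017 ≈ -0.80
d₂ = d₁ − σ√T = -0.8017 − 0.1485 = -0.9502 ≈ -0.95
exp(−rT) = exp(−0.022·0.5) = 0.9891
C = 330·N(-0.80) − 380·0.9891·N(-0.95) = 330·0.2119 − 380·0.9891·0.1711 = 69.9270 − 64.3093 = 5.6177

€5.62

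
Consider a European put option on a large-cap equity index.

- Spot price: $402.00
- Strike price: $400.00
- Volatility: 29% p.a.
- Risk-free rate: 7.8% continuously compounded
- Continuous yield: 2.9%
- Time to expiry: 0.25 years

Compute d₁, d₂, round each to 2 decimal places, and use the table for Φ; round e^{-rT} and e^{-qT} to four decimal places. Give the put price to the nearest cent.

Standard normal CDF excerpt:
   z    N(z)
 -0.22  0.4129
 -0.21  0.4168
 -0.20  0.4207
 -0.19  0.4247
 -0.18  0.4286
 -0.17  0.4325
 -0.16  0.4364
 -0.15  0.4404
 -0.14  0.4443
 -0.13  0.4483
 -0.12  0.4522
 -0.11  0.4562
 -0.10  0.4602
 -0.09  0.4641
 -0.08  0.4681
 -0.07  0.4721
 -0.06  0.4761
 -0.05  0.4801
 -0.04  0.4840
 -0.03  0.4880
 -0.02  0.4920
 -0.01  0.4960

$18.83

σ√T = 0.29 × 0.5000 = 0.1450
ln(S/K) + (r − q + σ²/2)T = ln(402/400) + (0.078 − 0.029 + 0.29²/2)·0.25 = 0.0050 + 0.0228 = 0.0278
d₁ = 0.0278 / 0.1450 = 0.1914 ⇒ 0.19
d₂ = d₁ − σ√T = 0.1914 − 0.1450 = 0.0464 ⇒ 0.05
e^(−qT) = e^(−0.029·0.25) = 0.9928;  e^(−rT) = e^(−0.078·0.25) = 0.9807
N(−d₂) = N(-0.05) = 0.4801;  N(−d₁) = N(-0.19) = 0.4247
P = 400·0.9807·0.4801 − 402·0.9928·0.4247 = 188.3336 − 169.5001 = 18.8335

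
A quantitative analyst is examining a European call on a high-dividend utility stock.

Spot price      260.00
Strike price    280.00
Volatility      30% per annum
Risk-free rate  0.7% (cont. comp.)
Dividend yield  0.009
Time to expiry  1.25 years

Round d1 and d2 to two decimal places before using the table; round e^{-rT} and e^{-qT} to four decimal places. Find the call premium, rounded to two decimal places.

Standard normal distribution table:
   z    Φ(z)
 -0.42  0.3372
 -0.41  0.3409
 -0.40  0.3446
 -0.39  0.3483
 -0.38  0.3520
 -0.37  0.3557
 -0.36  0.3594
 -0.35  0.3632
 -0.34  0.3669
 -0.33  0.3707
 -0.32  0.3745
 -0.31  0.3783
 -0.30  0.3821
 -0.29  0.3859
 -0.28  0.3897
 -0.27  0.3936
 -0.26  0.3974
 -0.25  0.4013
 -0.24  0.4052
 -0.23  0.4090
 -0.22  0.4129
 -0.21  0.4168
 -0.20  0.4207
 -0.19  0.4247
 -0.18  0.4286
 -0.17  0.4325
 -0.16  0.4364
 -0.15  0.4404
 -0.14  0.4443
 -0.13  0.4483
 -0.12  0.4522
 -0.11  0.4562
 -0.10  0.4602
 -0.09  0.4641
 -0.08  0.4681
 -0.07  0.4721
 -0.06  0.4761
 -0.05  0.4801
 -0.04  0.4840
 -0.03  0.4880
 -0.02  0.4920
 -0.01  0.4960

26.75

σ√T = 0.3 × 1.1180 = 0.3354
d₁ = [ln(260/280) + (0.007 − 0.009 + 0.3²/2)·1.25] / 0.3354 = [-0.0741 + 0.0537] / 0.3354 = -0.0607 which rounds to -0.06
d₂ = d₁ − σ√T = -0.0607 − 0.3354 = -0.3961 which rounds to -0.40
exp(−qT) = exp(−0.009·1.25) = 0.9888;  exp(−rT) = exp(−0.007·1.25) = 0.9913
N(d₁) = N(-0.06) = 0.4761;  N(d₂) = N(-0.40) = 0.3446
C = 260·0.9888·0.4761 − 280·0.9913·0.3446 = 122.3996 − 95.6486 = 26.7510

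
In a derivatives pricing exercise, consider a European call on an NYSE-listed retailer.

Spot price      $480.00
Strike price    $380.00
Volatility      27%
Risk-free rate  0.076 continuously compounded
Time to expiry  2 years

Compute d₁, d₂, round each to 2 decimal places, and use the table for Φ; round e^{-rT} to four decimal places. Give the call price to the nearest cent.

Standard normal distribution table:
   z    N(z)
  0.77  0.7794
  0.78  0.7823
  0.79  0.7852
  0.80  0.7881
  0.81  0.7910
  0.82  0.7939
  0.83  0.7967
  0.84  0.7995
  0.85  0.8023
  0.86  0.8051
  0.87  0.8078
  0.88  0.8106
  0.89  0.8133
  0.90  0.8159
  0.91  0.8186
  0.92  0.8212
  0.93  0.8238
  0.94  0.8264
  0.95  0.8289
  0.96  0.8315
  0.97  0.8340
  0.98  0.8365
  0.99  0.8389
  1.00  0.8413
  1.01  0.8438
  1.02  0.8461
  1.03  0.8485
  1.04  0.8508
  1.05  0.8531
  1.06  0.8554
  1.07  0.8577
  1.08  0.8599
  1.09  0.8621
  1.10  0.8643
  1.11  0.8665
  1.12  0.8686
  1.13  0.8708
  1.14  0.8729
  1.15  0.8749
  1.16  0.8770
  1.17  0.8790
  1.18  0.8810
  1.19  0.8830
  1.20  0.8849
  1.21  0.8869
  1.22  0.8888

σ√T = 0.27 × 1.4142 = 0.3818
d₁ = [ln(480/380) + (0.076 + ½·0.27²)·2] / (σ√T) = (0.2336 + 0.2249) / 0.3818 = 1.2008 ≈ 1.20
d₂ = 1.2008 − 0.3818 = 0.8190 ≈ 0.82
exp(−rT) = exp(−0.076·2) = 0.8590
N(d₁) = N(1.20) = 0.8849;  N(d₂) = N(0.82) = 0.7939
C = 480·0.8849 − 380·0.8590·0.7939 = 424.7520 − 259.1448 = 165.6072

$165.61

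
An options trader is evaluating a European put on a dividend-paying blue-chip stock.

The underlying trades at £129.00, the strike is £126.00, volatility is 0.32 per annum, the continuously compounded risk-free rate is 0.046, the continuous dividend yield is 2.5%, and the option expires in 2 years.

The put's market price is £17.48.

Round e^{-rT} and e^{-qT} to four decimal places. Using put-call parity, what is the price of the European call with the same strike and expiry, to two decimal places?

exp(−qT) = exp(−0.025·2) = 0.9512;  exp(−rT) = exp(−0.046·2) = 0.9121
Put-call parity: C − P = S·e^(−qT) − K·e^(−rT) = 129·0.9512 − 126·0.9121 = 122.7048 − 114.9246 = 7.7802
C = P + (C − P) = 17.48 + (7.7802) = 25.2602

£25.26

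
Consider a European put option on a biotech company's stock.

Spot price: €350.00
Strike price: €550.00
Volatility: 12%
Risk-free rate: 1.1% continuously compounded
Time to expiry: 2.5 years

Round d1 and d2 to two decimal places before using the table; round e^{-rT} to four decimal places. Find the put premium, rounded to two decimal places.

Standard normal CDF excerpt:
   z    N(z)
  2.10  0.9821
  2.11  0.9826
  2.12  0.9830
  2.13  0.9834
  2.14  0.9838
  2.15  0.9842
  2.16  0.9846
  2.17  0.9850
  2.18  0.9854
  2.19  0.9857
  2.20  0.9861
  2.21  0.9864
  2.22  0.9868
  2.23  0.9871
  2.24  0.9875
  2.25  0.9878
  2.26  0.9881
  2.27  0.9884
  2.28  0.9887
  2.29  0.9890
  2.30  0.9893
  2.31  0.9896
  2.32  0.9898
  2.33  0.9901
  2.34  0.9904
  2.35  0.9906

σ√T = 0.12 × 1.5811 = 0.1897
d₁ = [ln(350/550) + (0.011 + 0.12²/2)·2.5] / 0.1897 = [-0.4520 + 0.0455] / 0.1897 = -2.1424 → -2.14
d₂ = d₁ − σ√T = -2.1424 − 0.1897 = -2.3321 → -2.33
e^(−rT) = e^(−0.011·2.5) = 0.9729
N(−d₂) = N(2.33) = 0.9901;  N(−d₁) = N(2.14) = 0.9838
P = 550·0.9729·0.9901 − 350·0.9838 = 529.7976 − 344.3300 = 185.4676

€185.47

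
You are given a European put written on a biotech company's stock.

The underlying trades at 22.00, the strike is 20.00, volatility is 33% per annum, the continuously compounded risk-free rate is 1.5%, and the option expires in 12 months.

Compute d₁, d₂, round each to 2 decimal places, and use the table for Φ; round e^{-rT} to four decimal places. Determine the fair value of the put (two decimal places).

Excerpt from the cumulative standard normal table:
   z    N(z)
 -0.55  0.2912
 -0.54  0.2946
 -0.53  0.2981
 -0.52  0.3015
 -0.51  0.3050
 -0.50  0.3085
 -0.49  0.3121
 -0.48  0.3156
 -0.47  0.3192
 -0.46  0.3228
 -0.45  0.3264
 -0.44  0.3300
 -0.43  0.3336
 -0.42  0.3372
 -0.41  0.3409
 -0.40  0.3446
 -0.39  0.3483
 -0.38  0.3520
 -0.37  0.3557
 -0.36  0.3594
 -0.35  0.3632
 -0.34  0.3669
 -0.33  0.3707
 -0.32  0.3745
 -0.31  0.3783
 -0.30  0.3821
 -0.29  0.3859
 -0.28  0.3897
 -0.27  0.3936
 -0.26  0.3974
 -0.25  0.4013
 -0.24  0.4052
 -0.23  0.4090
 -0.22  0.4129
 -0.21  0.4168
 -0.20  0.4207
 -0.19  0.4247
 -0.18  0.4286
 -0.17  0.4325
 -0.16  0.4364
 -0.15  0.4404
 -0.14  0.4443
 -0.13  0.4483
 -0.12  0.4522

σ√T = 0.33·√1 = 0.3300
d₁ = [ln(22/20) + (0.015 + 0.33²/2)·1] / 0.3300 = [0.0953 + 0.0695] / 0.3300 = 0.4993 which rounds to 0.50
d₂ = d₁ − σ√T = 0.4993 − 0.3300 = 0.1693 which rounds to 0.17
e^(−rT) = e^(−0.015·1) = 0.9851
N(−d₂) = N(-0.17) = 0.4325;  N(−d₁) = N(-0.50) = 0.3085
P = 20·0.9851·0.4325 − 22·0.3085 = 8.5211 − 6.7870 = 1.7341

1.73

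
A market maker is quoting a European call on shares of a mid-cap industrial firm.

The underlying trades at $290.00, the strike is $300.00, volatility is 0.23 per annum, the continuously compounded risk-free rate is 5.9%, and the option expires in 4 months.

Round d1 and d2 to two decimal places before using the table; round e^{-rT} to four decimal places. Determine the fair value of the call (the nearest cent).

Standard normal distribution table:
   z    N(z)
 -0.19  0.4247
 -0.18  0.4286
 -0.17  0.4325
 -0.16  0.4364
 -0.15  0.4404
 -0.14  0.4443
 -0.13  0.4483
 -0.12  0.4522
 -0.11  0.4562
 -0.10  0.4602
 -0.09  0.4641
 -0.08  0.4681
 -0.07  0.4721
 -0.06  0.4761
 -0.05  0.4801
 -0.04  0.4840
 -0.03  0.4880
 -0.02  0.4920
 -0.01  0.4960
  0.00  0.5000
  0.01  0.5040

$13.14

T = 0.3333;  σ√T = 0.1328
d₁ = [ln(290/300) + (0.059 + 0.23²/2)·0.3333] / 0.1328 = [-0.0339 + 0.0285] / 0.1328 = -0.0408 which rounds to -0.04
d₂ = d₁ − σ√T = -0.0408 − 0.1328 = -0.1736 which rounds to -0.17
e^(−rT) = e^(−0.059·0.3333) = 0.9805
N(d₁) = N(-0.04) = 0.4840;  N(d₂) = N(-0.17) = 0.4325
C = 290·0.4840 − 300·0.9805·0.4325 = 140.3600 − 127.2199 = 13.1401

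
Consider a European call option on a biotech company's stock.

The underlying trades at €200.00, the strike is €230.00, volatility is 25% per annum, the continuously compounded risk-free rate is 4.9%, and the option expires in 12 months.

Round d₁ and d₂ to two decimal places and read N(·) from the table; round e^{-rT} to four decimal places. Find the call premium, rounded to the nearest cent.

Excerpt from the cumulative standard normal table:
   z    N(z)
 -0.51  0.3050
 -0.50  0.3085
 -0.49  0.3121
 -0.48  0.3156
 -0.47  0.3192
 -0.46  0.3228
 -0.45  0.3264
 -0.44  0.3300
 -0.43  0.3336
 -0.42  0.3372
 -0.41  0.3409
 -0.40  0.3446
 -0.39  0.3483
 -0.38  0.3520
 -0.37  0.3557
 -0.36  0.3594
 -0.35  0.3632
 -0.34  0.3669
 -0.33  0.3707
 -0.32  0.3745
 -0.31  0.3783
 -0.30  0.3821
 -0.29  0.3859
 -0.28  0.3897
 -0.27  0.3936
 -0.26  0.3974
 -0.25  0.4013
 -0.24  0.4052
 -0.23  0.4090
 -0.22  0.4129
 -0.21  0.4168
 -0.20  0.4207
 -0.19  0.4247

€12.69

σ√T = 0.25 × 1.0000 = 0.2500
d₁ = [ln(200/230) + (0.049 + 0.25²/2)·1] / 0.2500 = [-0.1398 + 0.0803] / 0.2500 = -0.2380 which rounds to -0.24
d₂ = d₁ − σ√T = -0.2380 − 0.2500 = -0.4880 which rounds to -0.49
exp(−rT) = exp(−0.049·1) = 0.9522
N(d₁) = N(-0.24) = 0.4052;  N(d₂) = N(-0.49) = 0.3121
C = 200·0.4052 − 230·0.9522·0.3121 = 81.0400 − 68.3518 = 12.6882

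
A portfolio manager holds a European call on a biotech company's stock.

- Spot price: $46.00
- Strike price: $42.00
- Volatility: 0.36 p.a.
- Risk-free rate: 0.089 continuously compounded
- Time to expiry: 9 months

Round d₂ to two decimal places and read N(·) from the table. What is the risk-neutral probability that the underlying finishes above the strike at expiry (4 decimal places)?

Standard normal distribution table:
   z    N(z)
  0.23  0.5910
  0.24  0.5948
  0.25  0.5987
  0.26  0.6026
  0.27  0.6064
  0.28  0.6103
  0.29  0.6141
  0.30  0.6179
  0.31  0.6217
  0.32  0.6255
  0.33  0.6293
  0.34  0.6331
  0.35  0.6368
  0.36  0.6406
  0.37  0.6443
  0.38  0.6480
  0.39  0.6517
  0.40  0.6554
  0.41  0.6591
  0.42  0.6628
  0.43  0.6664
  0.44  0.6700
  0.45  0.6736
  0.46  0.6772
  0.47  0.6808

σ√T = 0.36 × 0.8660 = 0.3118
d₁ = [ln(46/42) + (0.089 + 0.36²/2)·0.75] / 0.3118 = [0.0910 + 0.1153] / 0.3118 = 0.6618 ≈ 0.66
d₂ = d₁ − σ√T = 0.6618 − 0.3118 = 0.3500 ≈ 0.35
Risk-neutral Pr[S_T > K] = N(d₂) = N(0.35) = 0.6368

0.6368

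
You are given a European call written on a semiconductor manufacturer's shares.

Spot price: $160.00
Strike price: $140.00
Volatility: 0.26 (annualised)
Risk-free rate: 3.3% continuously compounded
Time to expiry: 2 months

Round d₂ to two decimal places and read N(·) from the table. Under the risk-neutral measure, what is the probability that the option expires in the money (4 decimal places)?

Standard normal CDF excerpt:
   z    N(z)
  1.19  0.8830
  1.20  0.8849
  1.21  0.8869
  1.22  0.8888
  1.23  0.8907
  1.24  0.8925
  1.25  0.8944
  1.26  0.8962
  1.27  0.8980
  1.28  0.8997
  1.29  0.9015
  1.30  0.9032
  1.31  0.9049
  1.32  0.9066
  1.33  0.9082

0.8962

T = 0.1667;  σ√T = 0.1061
d₁ = [ln(160/140) + (0.033 + ½·0.26²)·0.1667] / (σ√T) = (0.1335 + 0.0111) / 0.1061 = 1.3629 ⇒ 1.36
d₂ = 1.3629 − 0.1061 = 1.2568 ⇒ 1.26
Risk-neutral Pr[S_T > K] = N(d₂) = N(1.26) = 0.8962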